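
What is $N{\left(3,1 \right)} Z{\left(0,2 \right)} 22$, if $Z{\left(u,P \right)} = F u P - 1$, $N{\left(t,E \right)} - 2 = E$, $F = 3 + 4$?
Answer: $-66$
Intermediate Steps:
$F = 7$
$N{\left(t,E \right)} = 2 + E$
$Z{\left(u,P \right)} = -1 + 7 P u$ ($Z{\left(u,P \right)} = 7 u P - 1 = 7 P u - 1 = -1 + 7 P u$)
$N{\left(3,1 \right)} Z{\left(0,2 \right)} 22 = \left(2 + 1\right) \left(-1 + 7 \cdot 2 \cdot 0\right) 22 = 3 \left(-1 + 0\right) 22 = 3 \left(-1\right) 22 = \left(-3\right) 22 = -66$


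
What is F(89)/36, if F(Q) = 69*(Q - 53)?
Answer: 69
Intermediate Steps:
F(Q) = -3657 + 69*Q (F(Q) = 69*(-53 + Q) = -3657 + 69*Q)
F(89)/36 = (-3657 + 69*89)/36 = (-3657 + 6141)*(1/36) = 2484*(1/36) = 69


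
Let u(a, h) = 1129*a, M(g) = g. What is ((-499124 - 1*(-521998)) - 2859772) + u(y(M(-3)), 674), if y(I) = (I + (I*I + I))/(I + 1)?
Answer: -5677183/2 ≈ -2.8386e+6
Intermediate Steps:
y(I) = (I² + 2*I)/(1 + I) (y(I) = (I + (I² + I))/(1 + I) = (I + (I + I²))/(1 + I) = (I² + 2*I)/(1 + I))
((-499124 - 1*(-521998)) - 2859772) + u(y(M(-3)), 674) = ((-499124 - 1*(-521998)) - 2859772) + 1129*(-3*(2 - 3)/(1 - 3)) = ((-499124 + 521998) - 2859772) + 1129*(-3*(-1)/(-2)) = (22874 - 2859772) + 1129*(-3*(-½)*(-1)) = -2836898 + 1129*(-3/2) = -2836898 - 3387/2 = -5677183/2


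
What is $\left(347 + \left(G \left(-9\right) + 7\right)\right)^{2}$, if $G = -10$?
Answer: $197136$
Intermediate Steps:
$\left(347 + \left(G \left(-9\right) + 7\right)\right)^{2} = \left(347 + \left(\left(-10\right) \left(-9\right) + 7\right)\right)^{2} = \left(347 + \left(90 + 7\right)\right)^{2} = \left(347 + 97\right)^{2} = 444^{2} = 197136$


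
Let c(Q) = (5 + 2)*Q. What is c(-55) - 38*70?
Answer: -3045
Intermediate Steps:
c(Q) = 7*Q
c(-55) - 38*70 = 7*(-55) - 38*70 = -385 - 1*2660 = -385 - 2660 = -3045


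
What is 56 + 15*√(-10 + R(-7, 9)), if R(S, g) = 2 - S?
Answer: 56 + 15*I ≈ 56.0 + 15.0*I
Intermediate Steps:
56 + 15*√(-10 + R(-7, 9)) = 56 + 15*√(-10 + (2 - 1*(-7))) = 56 + 15*√(-10 + (2 + 7)) = 56 + 15*√(-10 + 9) = 56 + 15*√(-1) = 56 + 15*I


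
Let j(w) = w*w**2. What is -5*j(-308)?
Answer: 146090560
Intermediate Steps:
j(w) = w**3
-5*j(-308) = -5*(-308)**3 = -5*(-29218112) = -1*(-146090560) = 146090560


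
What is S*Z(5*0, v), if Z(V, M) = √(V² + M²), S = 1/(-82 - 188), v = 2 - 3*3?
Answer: -7/270 ≈ -0.025926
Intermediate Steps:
v = -7 (v = 2 - 9 = -7)
S = -1/270 (S = 1/(-270) = -1/270 ≈ -0.0037037)
Z(V, M) = √(M² + V²)
S*Z(5*0, v) = -√((-7)² + (5*0)²)/270 = -√(49 + 0²)/270 = -√(49 + 0)/270 = -√49/270 = -1/270*7 = -7/270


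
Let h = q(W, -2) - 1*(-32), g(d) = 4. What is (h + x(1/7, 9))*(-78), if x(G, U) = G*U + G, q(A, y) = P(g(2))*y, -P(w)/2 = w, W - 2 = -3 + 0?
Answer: -26988/7 ≈ -3855.4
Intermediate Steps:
W = -1 (W = 2 + (-3 + 0) = 2 - 3 = -1)
P(w) = -2*w
q(A, y) = -8*y (q(A, y) = (-2*4)*y = -8*y)
x(G, U) = G + G*U
h = 48 (h = -8*(-2) - 1*(-32) = 16 + 32 = 48)
(h + x(1/7, 9))*(-78) = (48 + (1 + 9)/7)*(-78) = (48 + (⅐)*10)*(-78) = (48 + 10/7)*(-78) = (346/7)*(-78) = -26988/7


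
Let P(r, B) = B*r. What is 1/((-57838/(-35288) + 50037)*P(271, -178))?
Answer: -802/1935838623263 ≈ -4.1429e-10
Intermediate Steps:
1/((-57838/(-35288) + 50037)*P(271, -178)) = 1/((-57838/(-35288) + 50037)*((-178*271))) = 1/((-57838*(-1/35288) + 50037)*(-48238)) = -1/48238/(2629/1604 + 50037) = -1/48238/(80261977/1604) = (1604/80261977)*(-1/48238) = -802/1935838623263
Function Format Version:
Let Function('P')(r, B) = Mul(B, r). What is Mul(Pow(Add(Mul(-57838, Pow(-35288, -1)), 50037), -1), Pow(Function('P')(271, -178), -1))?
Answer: Rational(-802, 1935838623263) ≈ -4.1429e-10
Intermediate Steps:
Mul(Pow(Add(Mul(-57838, Pow(-35288, -1)), 50037), -1), Pow(Function('P')(271, -178), -1)) = Mul(Pow(Add(Mul(-57838, Pow(-35288, -1)), 50037), -1), Pow(Mul(-178, 271), -1)) = Mul(Pow(Add(Mul(-57838, Rational(-1, 35288)), 50037), -1), Pow(-48238, -1)) = Mul(Pow(Add(Rational(2629, 1604), 50037), -1), Rational(-1, 48238)) = Mul(Pow(Rational(80261977, 1604), -1), Rational(-1, 48238)) = Mul(Rational(1604, 80261977), Rational(-1, 48238)) = Rational(-802, 1935838623263)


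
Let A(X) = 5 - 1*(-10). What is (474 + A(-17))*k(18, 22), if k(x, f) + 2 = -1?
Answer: -1467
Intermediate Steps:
k(x, f) = -3 (k(x, f) = -2 - 1 = -3)
A(X) = 15 (A(X) = 5 + 10 = 15)
(474 + A(-17))*k(18, 22) = (474 + 15)*(-3) = 489*(-3) = -1467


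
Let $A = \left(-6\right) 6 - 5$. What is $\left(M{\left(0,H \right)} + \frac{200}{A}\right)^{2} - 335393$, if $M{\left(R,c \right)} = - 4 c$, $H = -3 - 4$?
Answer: $- \frac{562896929}{1681} \approx -3.3486 \cdot 10^{5}$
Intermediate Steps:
$H = -7$ ($H = -3 - 4 = -7$)
$A = -41$ ($A = -36 - 5 = -41$)
$\left(M{\left(0,H \right)} + \frac{200}{A}\right)^{2} - 335393 = \left(\left(-4\right) \left(-7\right) + \frac{200}{-41}\right)^{2} - 335393 = \left(28 + 200 \left(- \frac{1}{41}\right)\right)^{2} - 335393 = \left(28 - \frac{200}{41}\right)^{2} - 335393 = \left(\frac{948}{41}\right)^{2} - 335393 = \frac{898704}{1681} - 335393 = - \frac{562896929}{1681}$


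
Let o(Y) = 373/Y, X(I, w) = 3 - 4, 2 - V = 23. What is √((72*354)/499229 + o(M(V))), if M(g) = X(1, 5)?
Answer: I*√92949914377741/499229 ≈ 19.312*I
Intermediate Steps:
V = -21 (V = 2 - 1*23 = 2 - 23 = -21)
X(I, w) = -1
M(g) = -1
√((72*354)/499229 + o(M(V))) = √((72*354)/499229 + 373/(-1)) = √(25488*(1/499229) + 373*(-1)) = √(25488/499229 - 373) = √(-186186929/499229) = I*√92949914377741/499229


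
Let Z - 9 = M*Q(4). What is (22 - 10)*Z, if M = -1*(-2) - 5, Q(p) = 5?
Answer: -72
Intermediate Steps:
M = -3 (M = 2 - 5 = -3)
Z = -6 (Z = 9 - 3*5 = 9 - 15 = -6)
(22 - 10)*Z = (22 - 10)*(-6) = 12*(-6) = -72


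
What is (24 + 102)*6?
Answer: 756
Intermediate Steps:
(24 + 102)*6 = 126*6 = 756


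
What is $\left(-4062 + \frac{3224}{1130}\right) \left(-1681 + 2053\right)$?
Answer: $- \frac{853151496}{565} \approx -1.51 \cdot 10^{6}$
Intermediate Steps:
$\left(-4062 + \frac{3224}{1130}\right) \left(-1681 + 2053\right) = \left(-4062 + 3224 \cdot \frac{1}{1130}\right) 372 = \left(-4062 + \frac{1612}{565}\right) 372 = \left(- \frac{2293418}{565}\right) 372 = - \frac{853151496}{565}$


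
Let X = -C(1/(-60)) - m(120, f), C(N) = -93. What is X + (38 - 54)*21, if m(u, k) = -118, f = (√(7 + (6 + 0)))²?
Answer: -125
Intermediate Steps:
f = 13 (f = (√(7 + 6))² = (√13)² = 13)
X = 211 (X = -1*(-93) - 1*(-118) = 93 + 118 = 211)
X + (38 - 54)*21 = 211 + (38 - 54)*21 = 211 - 16*21 = 211 - 336 = -125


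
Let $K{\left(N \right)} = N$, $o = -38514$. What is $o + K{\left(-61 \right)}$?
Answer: $-38575$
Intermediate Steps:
$o + K{\left(-61 \right)} = -38514 - 61 = -38575$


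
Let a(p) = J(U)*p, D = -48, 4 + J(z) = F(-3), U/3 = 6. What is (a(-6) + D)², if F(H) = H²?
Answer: 6084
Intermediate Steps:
U = 18 (U = 3*6 = 18)
J(z) = 5 (J(z) = -4 + (-3)² = -4 + 9 = 5)
a(p) = 5*p
(a(-6) + D)² = (5*(-6) - 48)² = (-30 - 48)² = (-78)² = 6084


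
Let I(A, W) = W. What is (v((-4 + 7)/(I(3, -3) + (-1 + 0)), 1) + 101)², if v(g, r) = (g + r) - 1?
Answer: 160801/16 ≈ 10050.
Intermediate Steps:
v(g, r) = -1 + g + r
(v((-4 + 7)/(I(3, -3) + (-1 + 0)), 1) + 101)² = ((-1 + (-4 + 7)/(-3 + (-1 + 0)) + 1) + 101)² = ((-1 + 3/(-3 - 1) + 1) + 101)² = ((-1 + 3/(-4) + 1) + 101)² = ((-1 + 3*(-¼) + 1) + 101)² = ((-1 - ¾ + 1) + 101)² = (-¾ + 101)² = (401/4)² = 160801/16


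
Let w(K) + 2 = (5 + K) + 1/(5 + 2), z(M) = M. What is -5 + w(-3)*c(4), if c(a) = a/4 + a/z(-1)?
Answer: -38/7 ≈ -5.4286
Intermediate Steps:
w(K) = 22/7 + K (w(K) = -2 + ((5 + K) + 1/(5 + 2)) = -2 + ((5 + K) + 1/7) = -2 + (36/7 + K) = 22/7 + K)
c(a) = -3*a/4 (c(a) = a/4 + a/(-1) = a*(1/4) + a*(-1) = a/4 - a = -3*a/4)
-5 + w(-3)*c(4) = -5 + (22/7 - 3)*(-3/4*4) = -5 + (1/7)*(-3) = -5 - 3/7 = -38/7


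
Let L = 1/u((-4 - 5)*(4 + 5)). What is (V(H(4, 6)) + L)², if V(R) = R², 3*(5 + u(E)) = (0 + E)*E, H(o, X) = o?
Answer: 1218917569/4761124 ≈ 256.01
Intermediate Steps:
u(E) = -5 + E²/3 (u(E) = -5 + ((0 + E)*E)/3 = -5 + (E*E)/3 = -5 + E²/3)
L = 1/2182 (L = 1/(-5 + ((-4 - 5)*(4 + 5))²/3) = 1/(-5 + (-9*9)²/3) = 1/(-5 + (⅓)*(-81)²) = 1/(-5 + (⅓)*6561) = 1/(-5 + 2187) = 1/2182 ≈ 0.00045829)
(V(H(4, 6)) + L)² = (4² + 1/2182)² = (16 + 1/2182)² = (34913/2182)² = 1218917569/4761124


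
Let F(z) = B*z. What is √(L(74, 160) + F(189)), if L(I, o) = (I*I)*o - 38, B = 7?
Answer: √877445 ≈ 936.72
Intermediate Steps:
L(I, o) = -38 + o*I² (L(I, o) = I²*o - 38 = o*I² - 38 = -38 + o*I²)
F(z) = 7*z
√(L(74, 160) + F(189)) = √((-38 + 160*74²) + 7*189) = √((-38 + 160*5476) + 1323) = √((-38 + 876160) + 1323) = √(876122 + 1323) = √877445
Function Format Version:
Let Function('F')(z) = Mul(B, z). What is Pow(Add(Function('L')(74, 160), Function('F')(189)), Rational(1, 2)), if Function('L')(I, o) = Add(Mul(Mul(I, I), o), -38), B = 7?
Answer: Pow(877445, Rational(1, 2)) ≈ 936.72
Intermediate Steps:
Function('L')(I, o) = Add(-38, Mul(o, Pow(I, 2))) (Function('L')(I, o) = Add(Mul(Pow(I, 2), o), -38) = Add(Mul(o, Pow(I, 2)), -38) = Add(-38, Mul(o, Pow(I, 2))))
Function('F')(z) = Mul(7, z)
Pow(Add(Function('L')(74, 160), Function('F')(189)), Rational(1, 2)) = Pow(Add(Add(-38, Mul(160, Pow(74, 2))), Mul(7, 189)), Rational(1, 2)) = Pow(Add(Add(-38, Mul(160, 5476)), 1323), Rational(1, 2)) = Pow(Add(Add(-38, 876160), 1323), Rational(1, 2)) = Pow(Add(876122, 1323), Rational(1, 2)) = Pow(877445, Rational(1, 2))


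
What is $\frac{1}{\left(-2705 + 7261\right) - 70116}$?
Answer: $- \frac{1}{65560} \approx -1.5253 \cdot 10^{-5}$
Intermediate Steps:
$\frac{1}{\left(-2705 + 7261\right) - 70116} = \frac{1}{4556 - 70116} = \frac{1}{-65560} = - \frac{1}{65560}$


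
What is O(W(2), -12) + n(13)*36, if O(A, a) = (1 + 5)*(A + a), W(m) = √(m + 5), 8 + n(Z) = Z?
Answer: 108 + 6*√7 ≈ 123.87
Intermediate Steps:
n(Z) = -8 + Z
W(m) = √(5 + m)
O(A, a) = 6*A + 6*a (O(A, a) = 6*(A + a) = 6*A + 6*a)
O(W(2), -12) + n(13)*36 = (6*√(5 + 2) + 6*(-12)) + (-8 + 13)*36 = (6*√7 - 72) + 5*36 = (-72 + 6*√7) + 180 = 108 + 6*√7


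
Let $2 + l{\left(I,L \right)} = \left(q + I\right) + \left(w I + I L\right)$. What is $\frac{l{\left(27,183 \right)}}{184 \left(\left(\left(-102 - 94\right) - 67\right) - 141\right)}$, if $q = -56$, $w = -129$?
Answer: $- \frac{1427}{74336} \approx -0.019197$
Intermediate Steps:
$l{\left(I,L \right)} = -58 - 128 I + I L$ ($l{\left(I,L \right)} = -2 + \left(\left(-56 + I\right) + \left(- 129 I + I L\right)\right) = -2 - \left(56 + 128 I - I L\right) = -58 - 128 I + I L$)
$\frac{l{\left(27,183 \right)}}{184 \left(\left(\left(-102 - 94\right) - 67\right) - 141\right)} = \frac{-58 - 3456 + 27 \cdot 183}{184 \left(\left(\left(-102 - 94\right) - 67\right) - 141\right)} = \frac{-58 - 3456 + 4941}{184 \left(\left(-196 - 67\right) - 141\right)} = \frac{1427}{184 \left(-263 - 141\right)} = \frac{1427}{184 \left(-404\right)} = \frac{1427}{-74336} = 1427 \left(- \frac{1}{74336}\right) = - \frac{1427}{74336}$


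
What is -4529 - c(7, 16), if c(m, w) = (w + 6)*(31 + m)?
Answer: -5365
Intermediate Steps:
c(m, w) = (6 + w)*(31 + m)
-4529 - c(7, 16) = -4529 - (186 + 6*7 + 31*16 + 7*16) = -4529 - (186 + 42 + 496 + 112) = -4529 - 1*836 = -4529 - 836 = -5365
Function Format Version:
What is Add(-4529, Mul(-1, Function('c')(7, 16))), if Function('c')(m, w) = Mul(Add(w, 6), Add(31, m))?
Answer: -5365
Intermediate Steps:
Function('c')(m, w) = Mul(Add(6, w), Add(31, m))
Add(-4529, Mul(-1, Function('c')(7, 16))) = Add(-4529, Mul(-1, Add(186, Mul(6, 7), Mul(31, 16), Mul(7, 16)))) = Add(-4529, Mul(-1, Add(186, 42, 496, 112))) = Add(-4529, Mul(-1, 836)) = Add(-4529, -836) = -5365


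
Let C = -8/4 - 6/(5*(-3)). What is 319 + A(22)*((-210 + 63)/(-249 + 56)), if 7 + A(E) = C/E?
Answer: 3329002/10615 ≈ 313.61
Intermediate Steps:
C = -8/5 (C = -8*¼ - 6/(-15) = -2 - 6*(-1/15) = -2 + ⅖ = -8/5 ≈ -1.6000)
A(E) = -7 - 8/(5*E)
319 + A(22)*((-210 + 63)/(-249 + 56)) = 319 + (-7 - 8/5/22)*((-210 + 63)/(-249 + 56)) = 319 + (-7 - 8/5*1/22)*(-147/(-193)) = 319 + (-7 - 4/55)*(-147*(-1/193)) = 319 - 389/55*147/193 = 319 - 57183/10615 = 3329002/10615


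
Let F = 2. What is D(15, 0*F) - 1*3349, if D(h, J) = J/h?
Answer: -3349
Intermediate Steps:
D(15, 0*F) - 1*3349 = (0*2)/15 - 1*3349 = 0*(1/15) - 3349 = 0 - 3349 = -3349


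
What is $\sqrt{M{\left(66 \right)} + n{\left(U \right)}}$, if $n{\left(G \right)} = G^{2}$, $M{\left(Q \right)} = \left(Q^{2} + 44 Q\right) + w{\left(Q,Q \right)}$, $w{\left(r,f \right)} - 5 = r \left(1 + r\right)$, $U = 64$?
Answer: $\sqrt{15783} \approx 125.63$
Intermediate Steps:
$w{\left(r,f \right)} = 5 + r \left(1 + r\right)$
$M{\left(Q \right)} = 5 + 2 Q^{2} + 45 Q$ ($M{\left(Q \right)} = \left(Q^{2} + 44 Q\right) + \left(5 + Q + Q^{2}\right) = 5 + 2 Q^{2} + 45 Q$)
$\sqrt{M{\left(66 \right)} + n{\left(U \right)}} = \sqrt{\left(5 + 2 \cdot 66^{2} + 45 \cdot 66\right) + 64^{2}} = \sqrt{\left(5 + 2 \cdot 4356 + 2970\right) + 4096} = \sqrt{\left(5 + 8712 + 2970\right) + 4096} = \sqrt{11687 + 4096} = \sqrt{15783}$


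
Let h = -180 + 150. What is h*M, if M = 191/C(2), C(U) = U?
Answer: -2865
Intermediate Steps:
h = -30
M = 191/2 ≈ 95.500
h*M = -30*191/2 = -2865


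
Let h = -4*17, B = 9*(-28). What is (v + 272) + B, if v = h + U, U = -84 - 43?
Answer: -175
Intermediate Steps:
U = -127
B = -252
h = -68
v = -195 (v = -68 - 127 = -195)
(v + 272) + B = (-195 + 272) - 252 = 77 - 252 = -175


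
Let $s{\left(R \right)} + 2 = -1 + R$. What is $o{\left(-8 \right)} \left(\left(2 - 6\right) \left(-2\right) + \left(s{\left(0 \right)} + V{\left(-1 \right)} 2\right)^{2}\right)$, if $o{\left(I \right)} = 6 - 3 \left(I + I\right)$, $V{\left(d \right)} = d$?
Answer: $1782$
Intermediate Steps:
$o{\left(I \right)} = 6 - 6 I$ ($o{\left(I \right)} = 6 - 3 \cdot 2 I = 6 - 6 I$)
$s{\left(R \right)} = -3 + R$ ($s{\left(R \right)} = -2 + \left(-1 + R\right) = -3 + R$)
$o{\left(-8 \right)} \left(\left(2 - 6\right) \left(-2\right) + \left(s{\left(0 \right)} + V{\left(-1 \right)} 2\right)^{2}\right) = \left(6 - -48\right) \left(\left(2 - 6\right) \left(-2\right) + \left(\left(-3 + 0\right) - 2\right)^{2}\right) = \left(6 + 48\right) \left(\left(-4\right) \left(-2\right) + \left(-3 - 2\right)^{2}\right) = 54 \left(8 + \left(-5\right)^{2}\right) = 54 \left(8 + 25\right) = 54 \cdot 33 = 1782$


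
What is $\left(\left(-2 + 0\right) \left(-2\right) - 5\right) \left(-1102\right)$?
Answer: $1102$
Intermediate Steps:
$\left(\left(-2 + 0\right) \left(-2\right) - 5\right) \left(-1102\right) = \left(\left(-2\right) \left(-2\right) - 5\right) \left(-1102\right) = \left(4 - 5\right) \left(-1102\right) = \left(-1\right) \left(-1102\right) = 1102$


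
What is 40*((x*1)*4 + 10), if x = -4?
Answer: -240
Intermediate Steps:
40*((x*1)*4 + 10) = 40*(-4*1*4 + 10) = 40*(-4*4 + 10) = 40*(-16 + 10) = 40*(-6) = -240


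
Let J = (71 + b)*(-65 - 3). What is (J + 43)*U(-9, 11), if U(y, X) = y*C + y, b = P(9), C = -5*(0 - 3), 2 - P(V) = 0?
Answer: 708624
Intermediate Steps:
P(V) = 2 (P(V) = 2 - 1*0 = 2 + 0 = 2)
C = 15 (C = -5*(-3) = 15)
b = 2
U(y, X) = 16*y (U(y, X) = y*15 + y = 15*y + y = 16*y)
J = -4964 (J = (71 + 2)*(-65 - 3) = 73*(-68) = -4964)
(J + 43)*U(-9, 11) = (-4964 + 43)*(16*(-9)) = -4921*(-144) = 708624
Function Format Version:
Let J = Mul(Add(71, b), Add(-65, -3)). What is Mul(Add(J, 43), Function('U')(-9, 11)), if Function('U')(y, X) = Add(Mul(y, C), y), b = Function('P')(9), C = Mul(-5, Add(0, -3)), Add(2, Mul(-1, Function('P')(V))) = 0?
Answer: 708624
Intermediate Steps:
Function('P')(V) = 2 (Function('P')(V) = Add(2, Mul(-1, 0)) = Add(2, 0) = 2)
C = 15 (C = Mul(-5, -3) = 15)
b = 2
Function('U')(y, X) = Mul(16, y) (Function('U')(y, X) = Add(Mul(y, 15), y) = Add(Mul(15, y), y) = Mul(16, y))
J = -4964 (J = Mul(Add(71, 2), Add(-65, -3)) = Mul(73, -68) = -4964)
Mul(Add(J, 43), Function('U')(-9, 11)) = Mul(Add(-4964, 43), Mul(16, -9)) = Mul(-4921, -144) = 708624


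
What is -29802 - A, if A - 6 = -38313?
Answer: 8505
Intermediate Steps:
A = -38307 (A = 6 - 38313 = -38307)
-29802 - A = -29802 - 1*(-38307) = -29802 + 38307 = 8505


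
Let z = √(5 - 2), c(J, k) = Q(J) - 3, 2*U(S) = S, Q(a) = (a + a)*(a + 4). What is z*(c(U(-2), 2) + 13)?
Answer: 4*√3 ≈ 6.9282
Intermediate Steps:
Q(a) = 2*a*(4 + a) (Q(a) = (2*a)*(4 + a) = 2*a*(4 + a))
U(S) = S/2
c(J, k) = -3 + 2*J*(4 + J) (c(J, k) = 2*J*(4 + J) - 3 = -3 + 2*J*(4 + J))
z = √3 ≈ 1.7320
z*(c(U(-2), 2) + 13) = √3*((-3 + 2*((½)*(-2))*(4 + (½)*(-2))) + 13) = √3*((-3 + 2*(-1)*(4 - 1)) + 13) = √3*((-3 + 2*(-1)*3) + 13) = √3*((-3 - 6) + 13) = √3*(-9 + 13) = √3*4 = 4*√3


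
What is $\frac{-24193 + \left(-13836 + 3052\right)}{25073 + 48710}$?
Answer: $- \frac{34977}{73783} \approx -0.47405$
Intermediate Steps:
$\frac{-24193 + \left(-13836 + 3052\right)}{25073 + 48710} = \frac{-24193 - 10784}{73783} = \left(-34977\right) \frac{1}{73783} = - \frac{34977}{73783}$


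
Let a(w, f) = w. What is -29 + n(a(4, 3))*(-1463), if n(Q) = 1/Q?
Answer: -1579/4 ≈ -394.75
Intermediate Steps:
-29 + n(a(4, 3))*(-1463) = -29 - 1463/4 = -1579/4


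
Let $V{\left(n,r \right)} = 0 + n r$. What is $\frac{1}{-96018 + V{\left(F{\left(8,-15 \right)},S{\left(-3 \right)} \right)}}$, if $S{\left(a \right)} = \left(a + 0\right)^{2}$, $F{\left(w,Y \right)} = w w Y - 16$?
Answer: $- \frac{1}{104802} \approx -9.5418 \cdot 10^{-6}$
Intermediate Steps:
$F{\left(w,Y \right)} = -16 + Y w^{2}$ ($F{\left(w,Y \right)} = w^{2} Y - 16 = Y w^{2} - 16 = -16 + Y w^{2}$)
$S{\left(a \right)} = a^{2}$
$V{\left(n,r \right)} = n r$
$\frac{1}{-96018 + V{\left(F{\left(8,-15 \right)},S{\left(-3 \right)} \right)}} = \frac{1}{-96018 + \left(-16 - 15 \cdot 8^{2}\right) \left(-3\right)^{2}} = \frac{1}{-96018 + \left(-16 - 960\right) 9} = \frac{1}{-96018 - 8784} = \frac{1}{-104802} = - \frac{1}{104802}$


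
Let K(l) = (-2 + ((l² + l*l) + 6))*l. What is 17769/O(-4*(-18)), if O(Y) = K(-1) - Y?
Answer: -5923/26 ≈ -227.81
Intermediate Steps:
K(l) = l*(4 + 2*l²) (K(l) = (-2 + ((l² + l²) + 6))*l = (-2 + (2*l² + 6))*l = (-2 + (6 + 2*l²))*l = (4 + 2*l²)*l = l*(4 + 2*l²))
O(Y) = -6 - Y (O(Y) = 2*(-1)*(2 + (-1)²) - Y = 2*(-1)*(2 + 1) - Y = 2*(-1)*3 - Y = -6 - Y)
17769/O(-4*(-18)) = 17769/(-6 - (-4)*(-18)) = 17769/(-6 - 1*72) = 17769/(-6 - 72) = 17769/(-78) = 17769*(-1/78) = -5923/26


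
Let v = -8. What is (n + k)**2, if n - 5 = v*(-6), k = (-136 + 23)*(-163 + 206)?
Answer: 23097636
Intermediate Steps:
k = -4859 (k = -113*43 = -4859)
n = 53 (n = 5 - 8*(-6) = 5 + 48 = 53)
(n + k)**2 = (53 - 4859)**2 = (-4806)**2 = 23097636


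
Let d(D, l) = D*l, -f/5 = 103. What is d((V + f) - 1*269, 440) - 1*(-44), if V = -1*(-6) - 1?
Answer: -342716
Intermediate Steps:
V = 5 (V = 6 - 1 = 5)
f = -515 (f = -5*103 = -515)
d((V + f) - 1*269, 440) - 1*(-44) = ((5 - 515) - 1*269)*440 - 1*(-44) = (-510 - 269)*440 + 44 = -779*440 + 44 = -342760 + 44 = -342716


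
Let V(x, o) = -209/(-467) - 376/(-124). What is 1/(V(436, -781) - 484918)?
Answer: -14477/7020107509 ≈ -2.0622e-6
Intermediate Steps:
V(x, o) = 50377/14477 (V(x, o) = -209*(-1/467) - 376*(-1/124) = 209/467 + 94/31 = 50377/14477)
1/(V(436, -781) - 484918) = 1/(50377/14477 - 484918) = 1/(-7020107509/14477) = -14477/7020107509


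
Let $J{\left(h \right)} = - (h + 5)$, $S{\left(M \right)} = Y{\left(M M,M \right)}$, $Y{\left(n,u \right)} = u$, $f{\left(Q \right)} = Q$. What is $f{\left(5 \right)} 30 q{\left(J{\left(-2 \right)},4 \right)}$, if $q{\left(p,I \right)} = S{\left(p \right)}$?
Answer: $-450$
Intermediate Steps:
$S{\left(M \right)} = M$
$J{\left(h \right)} = -5 - h$ ($J{\left(h \right)} = - (5 + h) = -5 - h$)
$q{\left(p,I \right)} = p$
$f{\left(5 \right)} 30 q{\left(J{\left(-2 \right)},4 \right)} = 5 \cdot 30 \left(-5 - -2\right) = 150 \left(-5 + 2\right) = 150 \left(-3\right) = -450$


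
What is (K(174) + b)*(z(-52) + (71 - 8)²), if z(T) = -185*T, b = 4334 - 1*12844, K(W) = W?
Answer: -113277904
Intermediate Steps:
b = -8510 (b = 4334 - 12844 = -8510)
(K(174) + b)*(z(-52) + (71 - 8)²) = (174 - 8510)*(-185*(-52) + (71 - 8)²) = -8336*(9620 + 63²) = -8336*(9620 + 3969) = -8336*13589 = -113277904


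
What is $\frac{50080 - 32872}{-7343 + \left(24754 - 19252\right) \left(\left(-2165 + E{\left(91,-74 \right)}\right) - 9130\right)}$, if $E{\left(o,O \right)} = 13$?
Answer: $- \frac{17208}{62080907} \approx -0.00027719$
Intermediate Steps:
$\frac{50080 - 32872}{-7343 + \left(24754 - 19252\right) \left(\left(-2165 + E{\left(91,-74 \right)}\right) - 9130\right)} = \frac{50080 - 32872}{-7343 + \left(24754 - 19252\right) \left(\left(-2165 + 13\right) - 9130\right)} = \frac{17208}{-7343 + 5502 \left(-2152 - 9130\right)} = \frac{17208}{-7343 + 5502 \left(-11282\right)} = \frac{17208}{-7343 - 62073564} = \frac{17208}{-62080907} = 17208 \left(- \frac{1}{62080907}\right) = - \frac{17208}{62080907}$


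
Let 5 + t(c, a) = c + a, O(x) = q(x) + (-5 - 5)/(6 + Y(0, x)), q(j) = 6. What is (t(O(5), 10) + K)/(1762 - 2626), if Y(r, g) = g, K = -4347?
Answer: 7951/1584 ≈ 5.0196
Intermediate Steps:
O(x) = 6 - 10/(6 + x) (O(x) = 6 + (-5 - 5)/(6 + x) = 6 - 10/(6 + x))
t(c, a) = -5 + a + c (t(c, a) = -5 + (c + a) = -5 + (a + c) = -5 + a + c)
(t(O(5), 10) + K)/(1762 - 2626) = ((-5 + 10 + 2*(13 + 3*5)/(6 + 5)) - 4347)/(1762 - 2626) = ((-5 + 10 + 2*(13 + 15)/11) - 4347)/(-864) = ((-5 + 10 + 2*(1/11)*28) - 4347)*(-1/864) = ((-5 + 10 + 56/11) - 4347)*(-1/864) = (111/11 - 4347)*(-1/864) = -47706/11*(-1/864) = 7951/1584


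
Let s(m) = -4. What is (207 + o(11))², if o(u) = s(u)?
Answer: 41209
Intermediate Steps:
o(u) = -4
(207 + o(11))² = (207 - 4)² = 203² = 41209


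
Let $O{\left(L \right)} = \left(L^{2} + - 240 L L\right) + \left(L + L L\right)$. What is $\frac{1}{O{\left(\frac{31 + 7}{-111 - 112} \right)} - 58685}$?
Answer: $- \frac{49729}{2918698511} \approx -1.7038 \cdot 10^{-5}$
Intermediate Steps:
$O{\left(L \right)} = L - 238 L^{2}$ ($O{\left(L \right)} = \left(L^{2} - 240 L^{2}\right) + \left(L + L^{2}\right) = - 239 L^{2} + \left(L + L^{2}\right) = L - 238 L^{2}$)
$\frac{1}{O{\left(\frac{31 + 7}{-111 - 112} \right)} - 58685} = \frac{1}{\frac{31 + 7}{-111 - 112} \left(1 - 238 \frac{31 + 7}{-111 - 112}\right) - 58685} = \frac{1}{\frac{38}{-223} \left(1 - 238 \frac{38}{-223}\right) - 58685} = \frac{1}{38 \left(- \frac{1}{223}\right) \left(1 - 238 \cdot 38 \left(- \frac{1}{223}\right)\right) - 58685} = \frac{1}{- \frac{38 \left(1 - - \frac{9044}{223}\right)}{223} - 58685} = \frac{1}{- \frac{38 \left(1 + \frac{9044}{223}\right)}{223} - 58685} = \frac{1}{\left(- \frac{38}{223}\right) \frac{9267}{223} - 58685} = \frac{1}{- \frac{352146}{49729} - 58685} = \frac{1}{- \frac{2918698511}{49729}} = - \frac{49729}{2918698511}$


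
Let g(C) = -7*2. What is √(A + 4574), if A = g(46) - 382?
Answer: √4178 ≈ 64.637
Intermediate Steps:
g(C) = -14
A = -396 (A = -14 - 382 = -396)
√(A + 4574) = √(-396 + 4574) = √4178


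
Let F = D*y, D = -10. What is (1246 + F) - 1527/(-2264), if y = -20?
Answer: 3275271/2264 ≈ 1446.7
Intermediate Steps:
F = 200 (F = -10*(-20) = 200)
(1246 + F) - 1527/(-2264) = (1246 + 200) - 1527/(-2264) = 1446 - 1527*(-1/2264) = 1446 + 1527/2264 = 3275271/2264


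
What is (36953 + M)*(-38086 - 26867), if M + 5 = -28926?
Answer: -521052966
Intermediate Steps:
M = -28931 (M = -5 - 28926 = -28931)
(36953 + M)*(-38086 - 26867) = (36953 - 28931)*(-38086 - 26867) = 8022*(-64953) = -521052966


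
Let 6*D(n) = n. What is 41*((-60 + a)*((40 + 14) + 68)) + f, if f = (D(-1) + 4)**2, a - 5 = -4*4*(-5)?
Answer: 4502329/36 ≈ 1.2506e+5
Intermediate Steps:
D(n) = n/6
a = 85 (a = 5 - 4*4*(-5) = 5 - 16*(-5) = 5 + 80 = 85)
f = 529/36 (f = ((1/6)*(-1) + 4)**2 = (-1/6 + 4)**2 = (23/6)**2 = 529/36 ≈ 14.694)
41*((-60 + a)*((40 + 14) + 68)) + f = 41*((-60 + 85)*((40 + 14) + 68)) + 529/36 = 41*(25*(54 + 68)) + 529/36 = 41*(25*122) + 529/36 = 41*3050 + 529/36 = 125050 + 529/36 = 4502329/36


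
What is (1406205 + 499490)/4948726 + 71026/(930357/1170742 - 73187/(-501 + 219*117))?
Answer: -56182798007998524011/1675860945115550 ≈ -33525.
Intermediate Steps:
(1406205 + 499490)/4948726 + 71026/(930357/1170742 - 73187/(-501 + 219*117)) = 1905695*(1/4948726) + 71026/(930357*(1/1170742) - 73187/(-501 + 25623)) = 1905695/4948726 + 71026/(930357/1170742 - 73187/25122) = 1905695/4948726 + 71026/(-15577666550/7352845131) = 1905695/4948726 + 71026*(-7352845131/15577666550) = 1905695/4948726 - 261121589137203/7788833275 = -56182798007998524011/1675860945115550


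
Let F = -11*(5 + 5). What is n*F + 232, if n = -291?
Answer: 32242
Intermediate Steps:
F = -110 (F = -11*10 = -110)
n*F + 232 = -291*(-110) + 232 = 32010 + 232 = 32242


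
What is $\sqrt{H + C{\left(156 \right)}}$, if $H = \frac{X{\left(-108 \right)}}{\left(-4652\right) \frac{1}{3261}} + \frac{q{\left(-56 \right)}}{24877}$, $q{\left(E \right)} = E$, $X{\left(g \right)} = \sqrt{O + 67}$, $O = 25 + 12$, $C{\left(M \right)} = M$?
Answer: $\frac{\sqrt{522316523007415312 - 4694145225866094 \sqrt{26}}}{57863902} \approx 12.2$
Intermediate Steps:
$O = 37$
$X{\left(g \right)} = 2 \sqrt{26}$ ($X{\left(g \right)} = \sqrt{37 + 67} = \sqrt{104} = 2 \sqrt{26}$)
$H = - \frac{56}{24877} - \frac{3261 \sqrt{26}}{2326}$ ($H = \frac{2 \sqrt{26}}{\left(-4652\right) \frac{1}{3261}} - \frac{56}{24877} = \frac{2 \sqrt{26}}{- \frac{4652}{3261}} - \frac{56}{24877} = 2 \sqrt{26} \left(- \frac{3261}{4652}\right) - \frac{56}{24877} = - \frac{3261 \sqrt{26}}{2326} - \frac{56}{24877} = - \frac{56}{24877} - \frac{3261 \sqrt{26}}{2326} \approx -7.151$)
$\sqrt{H + C{\left(156 \right)}} = \sqrt{\left(- \frac{56}{24877} - \frac{3261 \sqrt{26}}{2326}\right) + 156} = \sqrt{\frac{3880756}{24877} - \frac{3261 \sqrt{26}}{2326}}$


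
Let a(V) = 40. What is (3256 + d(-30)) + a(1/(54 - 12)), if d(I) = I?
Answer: 3266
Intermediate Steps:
(3256 + d(-30)) + a(1/(54 - 12)) = (3256 - 30) + 40 = 3226 + 40 = 3266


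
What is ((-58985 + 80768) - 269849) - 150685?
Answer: -398751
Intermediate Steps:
((-58985 + 80768) - 269849) - 150685 = (21783 - 269849) - 150685 = -248066 - 150685 = -398751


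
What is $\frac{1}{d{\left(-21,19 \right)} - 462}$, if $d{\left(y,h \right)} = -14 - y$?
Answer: $- \frac{1}{455} \approx -0.0021978$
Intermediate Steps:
$\frac{1}{d{\left(-21,19 \right)} - 462} = \frac{1}{\left(-14 - -21\right) - 462} = \frac{1}{\left(-14 + 21\right) - 462} = \frac{1}{7 - 462} = \frac{1}{-455} = - \frac{1}{455}$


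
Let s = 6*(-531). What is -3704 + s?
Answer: -6890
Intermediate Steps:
s = -3186
-3704 + s = -3704 - 3186 = -6890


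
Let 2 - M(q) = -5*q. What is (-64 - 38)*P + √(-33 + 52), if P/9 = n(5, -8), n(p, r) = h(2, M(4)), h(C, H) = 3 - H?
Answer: 17442 + √19 ≈ 17446.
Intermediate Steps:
M(q) = 2 + 5*q (M(q) = 2 - (-5)*q = 2 + 5*q)
n(p, r) = -19 (n(p, r) = 3 - (2 + 5*4) = 3 - (2 + 20) = 3 - 1*22 = 3 - 22 = -19)
P = -171 (P = 9*(-19) = -171)
(-64 - 38)*P + √(-33 + 52) = (-64 - 38)*(-171) + √(-33 + 52) = -102*(-171) + √19 = 17442 + √19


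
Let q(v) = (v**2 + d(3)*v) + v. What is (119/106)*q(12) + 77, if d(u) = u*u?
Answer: 19789/53 ≈ 373.38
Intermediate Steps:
d(u) = u**2
q(v) = v**2 + 10*v (q(v) = (v**2 + 3**2*v) + v = (v**2 + 9*v) + v = v**2 + 10*v)
(119/106)*q(12) + 77 = (119/106)*(12*(10 + 12)) + 77 = (119*(1/106))*(12*22) + 77 = (119/106)*264 + 77 = 15708/53 + 77 = 19789/53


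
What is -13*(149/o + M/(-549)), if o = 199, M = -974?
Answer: -3583151/109251 ≈ -32.797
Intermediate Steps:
-13*(149/o + M/(-549)) = -13*(149/199 - 974/(-549)) = -13*(149*(1/199) - 974*(-1/549)) = -13*(149/199 + 974/549) = -13*275627/109251 = -3583151/109251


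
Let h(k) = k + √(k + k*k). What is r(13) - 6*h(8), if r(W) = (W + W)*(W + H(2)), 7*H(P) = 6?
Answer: 2186/7 - 36*√2 ≈ 261.37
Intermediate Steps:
H(P) = 6/7 (H(P) = (⅐)*6 = 6/7)
r(W) = 2*W*(6/7 + W) (r(W) = (W + W)*(W + 6/7) = (2*W)*(6/7 + W) = 2*W*(6/7 + W))
h(k) = k + √(k + k²)
r(13) - 6*h(8) = (2/7)*13*(6 + 7*13) - 6*(8 + √(8*(1 + 8))) = (2/7)*13*(6 + 91) - 6*(8 + √(8*9)) = (2/7)*13*97 - 6*(8 + √72) = 2522/7 - 6*(8 + 6*√2) = 2522/7 + (-48 - 36*√2) = 2186/7 - 36*√2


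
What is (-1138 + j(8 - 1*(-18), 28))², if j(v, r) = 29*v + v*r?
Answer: 118336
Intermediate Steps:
j(v, r) = 29*v + r*v
(-1138 + j(8 - 1*(-18), 28))² = (-1138 + (8 - 1*(-18))*(29 + 28))² = (-1138 + (8 + 18)*57)² = (-1138 + 26*57)² = (-1138 + 1482)² = 344² = 118336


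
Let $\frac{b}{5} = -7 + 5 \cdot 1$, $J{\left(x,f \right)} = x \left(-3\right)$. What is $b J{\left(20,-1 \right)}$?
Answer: $600$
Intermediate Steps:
$J{\left(x,f \right)} = - 3 x$
$b = -10$ ($b = 5 \left(-7 + 5 \cdot 1\right) = 5 \left(-7 + 5\right) = 5 \left(-2\right) = -10$)
$b J{\left(20,-1 \right)} = - 10 \left(\left(-3\right) 20\right) = \left(-10\right) \left(-60\right) = 600$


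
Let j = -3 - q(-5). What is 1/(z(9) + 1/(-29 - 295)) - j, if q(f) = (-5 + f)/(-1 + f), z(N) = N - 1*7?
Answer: 10030/1941 ≈ 5.1674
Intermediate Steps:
z(N) = -7 + N (z(N) = N - 7 = -7 + N)
q(f) = (-5 + f)/(-1 + f)
j = -14/3 (j = -3 - (-5 - 5)/(-1 - 5) = -3 - (-10)/(-6) = -3 - (-1)*(-10)/6 = -3 - 1*5/3 = -3 - 5/3 = -14/3 ≈ -4.6667)
1/(z(9) + 1/(-29 - 295)) - j = 1/((-7 + 9) + 1/(-29 - 295)) - 1*(-14/3) = 1/(2 + 1/(-324)) + 14/3 = 1/(2 - 1/324) + 14/3 = 1/(647/324) + 14/3 = 324/647 + 14/3 = 10030/1941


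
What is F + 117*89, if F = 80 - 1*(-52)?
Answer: 10545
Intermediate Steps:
F = 132 (F = 80 + 52 = 132)
F + 117*89 = 132 + 117*89 = 132 + 10413 = 10545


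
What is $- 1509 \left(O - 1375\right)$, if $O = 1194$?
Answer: $273129$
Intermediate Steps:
$- 1509 \left(O - 1375\right) = - 1509 \left(1194 - 1375\right) = \left(-1509\right) \left(-181\right) = 273129$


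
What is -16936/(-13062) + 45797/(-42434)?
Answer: 8604415/39590922 ≈ 0.21733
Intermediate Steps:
-16936/(-13062) + 45797/(-42434) = -16936*(-1/13062) + 45797*(-1/42434) = 8468/6531 - 45797/42434 = 8604415/39590922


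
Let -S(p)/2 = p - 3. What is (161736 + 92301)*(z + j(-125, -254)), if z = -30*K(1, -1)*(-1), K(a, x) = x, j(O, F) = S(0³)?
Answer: -6096888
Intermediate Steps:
S(p) = 6 - 2*p (S(p) = -2*(p - 3) = -2*(-3 + p) = 6 - 2*p)
j(O, F) = 6 (j(O, F) = 6 - 2*0³ = 6 - 2*0 = 6 + 0 = 6)
z = -30 (z = -30*(-1)*(-1) = 30*(-1) = -30)
(161736 + 92301)*(z + j(-125, -254)) = (161736 + 92301)*(-30 + 6) = 254037*(-24) = -6096888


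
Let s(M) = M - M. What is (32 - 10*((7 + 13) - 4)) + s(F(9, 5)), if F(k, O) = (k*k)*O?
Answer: -128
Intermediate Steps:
F(k, O) = O*k**2 (F(k, O) = k**2*O = O*k**2)
s(M) = 0
(32 - 10*((7 + 13) - 4)) + s(F(9, 5)) = (32 - 10*((7 + 13) - 4)) + 0 = (32 - 10*(20 - 4)) + 0 = (32 - 10*16) + 0 = (32 - 160) + 0 = -128 + 0 = -128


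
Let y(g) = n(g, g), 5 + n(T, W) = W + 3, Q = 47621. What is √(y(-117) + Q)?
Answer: 3*√5278 ≈ 217.95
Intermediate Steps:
n(T, W) = -2 + W (n(T, W) = -5 + (W + 3) = -5 + (3 + W) = -2 + W)
y(g) = -2 + g
√(y(-117) + Q) = √((-2 - 117) + 47621) = √(-119 + 47621) = √47502 = 3*√5278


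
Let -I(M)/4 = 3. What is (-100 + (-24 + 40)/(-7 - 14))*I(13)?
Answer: 8464/7 ≈ 1209.1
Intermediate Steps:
I(M) = -12 (I(M) = -4*3 = -12)
(-100 + (-24 + 40)/(-7 - 14))*I(13) = (-100 + (-24 + 40)/(-7 - 14))*(-12) = (-100 + 16/(-21))*(-12) = (-100 + 16*(-1/21))*(-12) = (-100 - 16/21)*(-12) = -2116/21*(-12) = 8464/7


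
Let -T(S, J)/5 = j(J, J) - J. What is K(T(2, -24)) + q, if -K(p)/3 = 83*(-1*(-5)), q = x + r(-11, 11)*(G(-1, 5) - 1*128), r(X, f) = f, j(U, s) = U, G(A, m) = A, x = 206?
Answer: -2458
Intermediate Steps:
q = -1213 (q = 206 + 11*(-1 - 1*128) = 206 + 11*(-1 - 128) = 206 + 11*(-129) = 206 - 1419 = -1213)
T(S, J) = 0 (T(S, J) = -5*(J - J) = -5*0 = 0)
K(p) = -1245 (K(p) = -249*(-1*(-5)) = -249*5 = -3*415 = -1245)
K(T(2, -24)) + q = -1245 - 1213 = -2458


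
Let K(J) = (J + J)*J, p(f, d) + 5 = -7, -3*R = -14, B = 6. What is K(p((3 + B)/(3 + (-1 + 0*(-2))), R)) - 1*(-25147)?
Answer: 25435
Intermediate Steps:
R = 14/3 (R = -⅓*(-14) = 14/3 ≈ 4.6667)
p(f, d) = -12 (p(f, d) = -5 - 7 = -12)
K(J) = 2*J² (K(J) = (2*J)*J = 2*J²)
K(p((3 + B)/(3 + (-1 + 0*(-2))), R)) - 1*(-25147) = 2*(-12)² - 1*(-25147) = 2*144 + 25147 = 288 + 25147 = 25435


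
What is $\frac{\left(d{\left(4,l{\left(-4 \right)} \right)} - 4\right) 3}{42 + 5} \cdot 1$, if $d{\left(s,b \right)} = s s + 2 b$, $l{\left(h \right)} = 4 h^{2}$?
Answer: $\frac{420}{47} \approx 8.9362$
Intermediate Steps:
$d{\left(s,b \right)} = s^{2} + 2 b$
$\frac{\left(d{\left(4,l{\left(-4 \right)} \right)} - 4\right) 3}{42 + 5} \cdot 1 = \frac{\left(\left(4^{2} + 2 \cdot 4 \left(-4\right)^{2}\right) - 4\right) 3}{42 + 5} \cdot 1 = \frac{\left(\left(16 + 2 \cdot 4 \cdot 16\right) - 4\right) 3}{47} \cdot 1 = \frac{\left(\left(16 + 2 \cdot 64\right) - 4\right) 3}{47} \cdot 1 = \frac{\left(\left(16 + 128\right) - 4\right) 3}{47} \cdot 1 = \frac{\left(144 - 4\right) 3}{47} \cdot 1 = \frac{140 \cdot 3}{47} \cdot 1 = \frac{1}{47} \cdot 420 \cdot 1 = \frac{420}{47} \cdot 1 = \frac{420}{47}$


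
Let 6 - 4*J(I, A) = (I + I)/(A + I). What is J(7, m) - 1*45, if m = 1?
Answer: -703/16 ≈ -43.938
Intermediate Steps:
J(I, A) = 3/2 - I/(2*(A + I)) (J(I, A) = 3/2 - (I + I)/(4*(A + I)) = 3/2 - 2*I/(4*(A + I)) = 3/2 - I/(2*(A + I)))
J(7, m) - 1*45 = (7 + (3/2)*1)/(1 + 7) - 1*45 = (7 + 3/2)/8 - 45 = (⅛)*(17/2) - 45 = 17/16 - 45 = -703/16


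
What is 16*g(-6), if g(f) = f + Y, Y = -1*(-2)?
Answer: -64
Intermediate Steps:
Y = 2
g(f) = 2 + f (g(f) = f + 2 = 2 + f)
16*g(-6) = 16*(2 - 6) = 16*(-4) = -64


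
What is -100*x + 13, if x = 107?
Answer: -10687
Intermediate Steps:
-100*x + 13 = -100*107 + 13 = -10700 + 13 = -10687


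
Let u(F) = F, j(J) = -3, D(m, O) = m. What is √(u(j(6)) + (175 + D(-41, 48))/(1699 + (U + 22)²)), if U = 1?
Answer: 5*I*√145934/1114 ≈ 1.7146*I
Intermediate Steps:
√(u(j(6)) + (175 + D(-41, 48))/(1699 + (U + 22)²)) = √(-3 + (175 - 41)/(1699 + (1 + 22)²)) = √(-3 + 134/(1699 + 23²)) = √(-3 + 134/(1699 + 529)) = √(-3 + 134/2228) = √(-3 + 134*(1/2228)) = √(-3 + 67/1114) = √(-3275/1114) = 5*I*√145934/1114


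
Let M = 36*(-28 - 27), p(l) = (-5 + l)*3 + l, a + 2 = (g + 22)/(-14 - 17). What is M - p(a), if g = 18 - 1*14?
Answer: -60563/31 ≈ -1953.6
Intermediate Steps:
g = 4 (g = 18 - 14 = 4)
a = -88/31 (a = -2 + (4 + 22)/(-14 - 17) = -2 + 26/(-31) = -2 + 26*(-1/31) = -2 - 26/31 = -88/31 ≈ -2.8387)
p(l) = -15 + 4*l (p(l) = (-15 + 3*l) + l = -15 + 4*l)
M = -1980 (M = 36*(-55) = -1980)
M - p(a) = -1980 - (-15 + 4*(-88/31)) = -1980 - (-15 - 352/31) = -1980 - 1*(-817/31) = -1980 + 817/31 = -60563/31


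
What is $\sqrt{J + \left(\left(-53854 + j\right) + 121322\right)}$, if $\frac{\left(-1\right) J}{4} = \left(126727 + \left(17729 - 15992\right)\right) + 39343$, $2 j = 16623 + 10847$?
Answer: $5 i \sqrt{23601} \approx 768.13 i$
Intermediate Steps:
$j = 13735$ ($j = \frac{16623 + 10847}{2} = \frac{1}{2} \cdot 27470 = 13735$)
$J = -671228$ ($J = - 4 \left(\left(126727 + \left(17729 - 15992\right)\right) + 39343\right) = - 4 \left(\left(126727 + 1737\right) + 39343\right) = - 4 \left(128464 + 39343\right) = \left(-4\right) 167807 = -671228$)
$\sqrt{J + \left(\left(-53854 + j\right) + 121322\right)} = \sqrt{-671228 + \left(\left(-53854 + 13735\right) + 121322\right)} = \sqrt{-671228 + \left(-40119 + 121322\right)} = \sqrt{-671228 + 81203} = \sqrt{-590025} = 5 i \sqrt{23601}$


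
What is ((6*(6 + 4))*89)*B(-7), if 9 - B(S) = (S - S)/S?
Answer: 48060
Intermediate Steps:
B(S) = 9 (B(S) = 9 - (S - S)/S = 9 - 0/S = 9 - 1*0 = 9 + 0 = 9)
((6*(6 + 4))*89)*B(-7) = ((6*(6 + 4))*89)*9 = ((6*10)*89)*9 = (60*89)*9 = 5340*9 = 48060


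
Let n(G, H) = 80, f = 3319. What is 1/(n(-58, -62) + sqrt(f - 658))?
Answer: 80/3739 - sqrt(2661)/3739 ≈ 0.0075997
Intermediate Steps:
1/(n(-58, -62) + sqrt(f - 658)) = 1/(80 + sqrt(3319 - 658)) = 1/(80 + sqrt(2661))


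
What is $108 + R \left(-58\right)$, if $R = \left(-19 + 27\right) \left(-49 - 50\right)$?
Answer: $46044$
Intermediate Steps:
$R = -792$ ($R = 8 \left(-99\right) = -792$)
$108 + R \left(-58\right) = 108 - -45936 = 108 + 45936 = 46044$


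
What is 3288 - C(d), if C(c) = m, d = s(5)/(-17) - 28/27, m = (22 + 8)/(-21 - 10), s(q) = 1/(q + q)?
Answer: 101958/31 ≈ 3289.0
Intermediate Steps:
s(q) = 1/(2*q)
m = -30/31 (m = 30/(-31) = 30*(-1/31) = -30/31 ≈ -0.96774)
d = -4787/4590 (d = ((½)/5)/(-17) - 28/27 = ((½)*(⅕))*(-1/17) - 28*1/27 = (⅒)*(-1/17) - 28/27 = -1/170 - 28/27 = -4787/4590 ≈ -1.0429)
C(c) = -30/31
3288 - C(d) = 3288 - 1*(-30/31) = 3288 + 30/31 = 101958/31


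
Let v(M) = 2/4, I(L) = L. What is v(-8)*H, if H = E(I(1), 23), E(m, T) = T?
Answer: 23/2 ≈ 11.500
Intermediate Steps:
H = 23
v(M) = ½ (v(M) = 2*(¼) = ½)
v(-8)*H = (½)*23 = 23/2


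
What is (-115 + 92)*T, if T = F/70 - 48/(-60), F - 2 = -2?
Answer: -92/5 ≈ -18.400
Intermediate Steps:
F = 0 (F = 2 - 2 = 0)
T = ⅘ (T = 0/70 - 48/(-60) = 0*(1/70) - 48*(-1/60) = 0 + ⅘ = ⅘ ≈ 0.80000)
(-115 + 92)*T = (-115 + 92)*(⅘) = -23*⅘ = -92/5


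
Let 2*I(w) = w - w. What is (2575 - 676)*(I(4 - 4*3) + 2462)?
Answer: 4675338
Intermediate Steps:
I(w) = 0 (I(w) = (w - w)/2 = (½)*0 = 0)
(2575 - 676)*(I(4 - 4*3) + 2462) = (2575 - 676)*(0 + 2462) = 1899*2462 = 4675338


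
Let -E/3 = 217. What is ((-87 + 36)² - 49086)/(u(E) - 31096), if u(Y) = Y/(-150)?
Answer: 2324250/1554583 ≈ 1.4951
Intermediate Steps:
E = -651 (E = -3*217 = -651)
u(Y) = -Y/150 (u(Y) = Y*(-1/150) = -Y/150)
((-87 + 36)² - 49086)/(u(E) - 31096) = ((-87 + 36)² - 49086)/(-1/150*(-651) - 31096) = ((-51)² - 49086)/(217/50 - 31096) = (2601 - 49086)/(-1554583/50) = -46485*(-50/1554583) = 2324250/1554583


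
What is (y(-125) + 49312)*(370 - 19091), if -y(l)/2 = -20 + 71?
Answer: -921260410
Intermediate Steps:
y(l) = -102 (y(l) = -2*(-20 + 71) = -2*51 = -102)
(y(-125) + 49312)*(370 - 19091) = (-102 + 49312)*(370 - 19091) = 49210*(-18721) = -921260410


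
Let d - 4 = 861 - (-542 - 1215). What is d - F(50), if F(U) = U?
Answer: 2572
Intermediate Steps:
d = 2622 (d = 4 + (861 - (-542 - 1215)) = 4 + (861 - 1*(-1757)) = 4 + (861 + 1757) = 4 + 2618 = 2622)
d - F(50) = 2622 - 1*50 = 2622 - 50 = 2572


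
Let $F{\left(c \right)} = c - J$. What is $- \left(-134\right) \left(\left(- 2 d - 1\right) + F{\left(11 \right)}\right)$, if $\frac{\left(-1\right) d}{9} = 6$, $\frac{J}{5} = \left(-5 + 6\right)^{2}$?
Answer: $15142$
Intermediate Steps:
$J = 5$ ($J = 5 \left(-5 + 6\right)^{2} = 5 \cdot 1^{2} = 5 \cdot 1 = 5$)
$d = -54$ ($d = \left(-9\right) 6 = -54$)
$F{\left(c \right)} = -5 + c$ ($F{\left(c \right)} = c - 5 = -5 + c$)
$- \left(-134\right) \left(\left(- 2 d - 1\right) + F{\left(11 \right)}\right) = - \left(-134\right) \left(\left(\left(-2\right) \left(-54\right) - 1\right) + \left(-5 + 11\right)\right) = - \left(-134\right) \left(\left(108 - 1\right) + 6\right) = - \left(-134\right) \left(107 + 6\right) = - \left(-134\right) 113 = \left(-1\right) \left(-15142\right) = 15142$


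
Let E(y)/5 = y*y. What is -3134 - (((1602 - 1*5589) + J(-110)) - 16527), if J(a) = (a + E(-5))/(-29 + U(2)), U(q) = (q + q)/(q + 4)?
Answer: 295469/17 ≈ 17381.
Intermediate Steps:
E(y) = 5*y² (E(y) = 5*(y*y) = 5*y²)
U(q) = 2*q/(4 + q) (U(q) = (2*q)/(4 + q) = 2*q/(4 + q))
J(a) = -75/17 - 3*a/85 (J(a) = (a + 5*(-5)²)/(-29 + 2*2/(4 + 2)) = (a + 5*25)/(-29 + 2*2/6) = (a + 125)/(-29 + 2*2*(⅙)) = (125 + a)/(-29 + ⅔) = (125 + a)/(-85/3) = (125 + a)*(-3/85) = -75/17 - 3*a/85)
-3134 - (((1602 - 1*5589) + J(-110)) - 16527) = -3134 - (((1602 - 1*5589) + (-75/17 - 3/85*(-110))) - 16527) = -3134 - (((1602 - 5589) + (-75/17 + 66/17)) - 16527) = -3134 - ((-3987 - 9/17) - 16527) = -3134 - (-67788/17 - 16527) = -3134 - 1*(-348747/17) = -3134 + 348747/17 = 295469/17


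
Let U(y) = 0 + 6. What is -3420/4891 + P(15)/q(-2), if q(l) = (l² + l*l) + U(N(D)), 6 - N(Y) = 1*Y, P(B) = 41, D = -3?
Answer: 152651/68474 ≈ 2.2293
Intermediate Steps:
N(Y) = 6 - Y
U(y) = 6
q(l) = 6 + 2*l² (q(l) = (l² + l*l) + 6 = (l² + l²) + 6 = 2*l² + 6 = 6 + 2*l²)
-3420/4891 + P(15)/q(-2) = -3420/4891 + 41/(6 + 2*(-2)²) = -3420*1/4891 + 41/(6 + 2*4) = -3420/4891 + 41/(6 + 8) = -3420/4891 + 41/14 = 152651/68474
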